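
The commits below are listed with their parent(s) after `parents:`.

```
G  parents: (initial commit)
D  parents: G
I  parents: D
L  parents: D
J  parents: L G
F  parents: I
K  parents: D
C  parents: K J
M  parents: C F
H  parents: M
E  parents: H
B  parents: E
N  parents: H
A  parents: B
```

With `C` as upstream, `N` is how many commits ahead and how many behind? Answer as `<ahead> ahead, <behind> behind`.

Reachable from N: {C, D, F, G, H, I, J, K, L, M, N}.
Reachable from C: {C, D, G, J, K, L}.
Only in N's history (ahead): {F, H, I, M, N} — 5.
Only in C's history (behind): {} — 0.

5 ahead, 0 behind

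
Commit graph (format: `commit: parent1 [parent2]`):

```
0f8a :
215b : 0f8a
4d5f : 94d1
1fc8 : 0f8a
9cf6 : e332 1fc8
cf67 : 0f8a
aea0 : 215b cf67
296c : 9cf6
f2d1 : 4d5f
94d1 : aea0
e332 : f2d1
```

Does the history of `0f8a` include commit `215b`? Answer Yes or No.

No

Ancestors of 0f8a: {0f8a}.
215b is not in that set, so it is not an ancestor of 0f8a.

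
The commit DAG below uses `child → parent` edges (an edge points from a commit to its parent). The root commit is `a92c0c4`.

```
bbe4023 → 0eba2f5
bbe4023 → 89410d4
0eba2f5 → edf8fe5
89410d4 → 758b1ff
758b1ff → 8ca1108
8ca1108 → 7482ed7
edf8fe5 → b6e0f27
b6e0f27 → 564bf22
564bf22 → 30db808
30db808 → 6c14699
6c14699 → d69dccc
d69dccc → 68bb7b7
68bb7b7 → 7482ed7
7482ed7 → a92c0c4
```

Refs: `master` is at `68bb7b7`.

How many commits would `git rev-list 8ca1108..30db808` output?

4

Reachable from 30db808: {30db808, 68bb7b7, 6c14699, 7482ed7, a92c0c4, d69dccc}.
Reachable from 8ca1108: {7482ed7, 8ca1108, a92c0c4}.
In 30db808's history but not 8ca1108's: {30db808, 68bb7b7, 6c14699, d69dccc} — 4 commits.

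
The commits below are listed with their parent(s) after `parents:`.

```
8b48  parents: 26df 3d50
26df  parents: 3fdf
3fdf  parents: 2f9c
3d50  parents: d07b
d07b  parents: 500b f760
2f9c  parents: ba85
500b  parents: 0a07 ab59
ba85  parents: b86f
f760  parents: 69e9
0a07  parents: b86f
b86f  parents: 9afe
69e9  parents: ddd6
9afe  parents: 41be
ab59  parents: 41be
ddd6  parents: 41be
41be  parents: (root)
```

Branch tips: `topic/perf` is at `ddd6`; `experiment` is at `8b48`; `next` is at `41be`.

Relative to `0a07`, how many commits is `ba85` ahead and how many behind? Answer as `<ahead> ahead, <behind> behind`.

Reachable from ba85: {41be, 9afe, b86f, ba85}.
Reachable from 0a07: {0a07, 41be, 9afe, b86f}.
Only in ba85's history (ahead): {ba85} — 1.
Only in 0a07's history (behind): {0a07} — 1.

1 ahead, 1 behind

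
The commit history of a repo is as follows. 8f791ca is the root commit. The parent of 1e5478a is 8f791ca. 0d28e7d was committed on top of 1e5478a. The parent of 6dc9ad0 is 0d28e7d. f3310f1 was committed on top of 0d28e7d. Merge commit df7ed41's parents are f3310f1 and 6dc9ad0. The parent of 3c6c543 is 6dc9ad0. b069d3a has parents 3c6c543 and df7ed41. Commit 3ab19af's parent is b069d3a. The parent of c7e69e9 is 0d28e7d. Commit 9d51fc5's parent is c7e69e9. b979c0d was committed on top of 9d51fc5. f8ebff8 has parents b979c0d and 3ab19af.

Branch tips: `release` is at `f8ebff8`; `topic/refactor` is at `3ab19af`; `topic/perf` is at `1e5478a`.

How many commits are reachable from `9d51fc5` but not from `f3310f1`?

2

Reachable from 9d51fc5: {0d28e7d, 1e5478a, 8f791ca, 9d51fc5, c7e69e9}.
Reachable from f3310f1: {0d28e7d, 1e5478a, 8f791ca, f3310f1}.
In 9d51fc5's history but not f3310f1's: {9d51fc5, c7e69e9} — 2 commits.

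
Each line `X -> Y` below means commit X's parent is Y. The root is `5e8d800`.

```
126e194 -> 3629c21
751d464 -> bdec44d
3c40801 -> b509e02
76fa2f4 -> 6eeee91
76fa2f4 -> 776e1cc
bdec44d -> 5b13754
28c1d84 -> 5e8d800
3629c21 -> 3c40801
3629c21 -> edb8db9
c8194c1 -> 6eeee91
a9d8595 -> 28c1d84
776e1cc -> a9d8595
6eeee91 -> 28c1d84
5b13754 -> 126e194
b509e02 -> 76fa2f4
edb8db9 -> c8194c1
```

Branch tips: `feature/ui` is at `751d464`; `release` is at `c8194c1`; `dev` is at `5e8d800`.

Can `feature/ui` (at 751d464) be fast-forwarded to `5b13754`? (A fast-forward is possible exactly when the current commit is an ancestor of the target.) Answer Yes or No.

A fast-forward from 751d464 to 5b13754 is possible iff 751d464 is an ancestor of 5b13754.
Ancestors of 5b13754: {126e194, 28c1d84, 3629c21, 3c40801, 5b13754, 5e8d800, 6eeee91, 76fa2f4, 776e1cc, a9d8595, b509e02, c8194c1, edb8db9}.
751d464 is not among them, so fast-forward is not possible.

No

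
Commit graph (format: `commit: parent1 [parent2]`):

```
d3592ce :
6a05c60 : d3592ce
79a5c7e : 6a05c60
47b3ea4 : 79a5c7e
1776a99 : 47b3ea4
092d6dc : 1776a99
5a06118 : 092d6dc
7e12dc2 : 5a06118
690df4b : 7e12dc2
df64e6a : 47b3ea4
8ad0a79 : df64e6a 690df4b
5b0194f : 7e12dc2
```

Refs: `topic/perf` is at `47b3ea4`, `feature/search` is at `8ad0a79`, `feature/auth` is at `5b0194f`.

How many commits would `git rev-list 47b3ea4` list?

Walking parent pointers from 47b3ea4: reachable set = {47b3ea4, 6a05c60, 79a5c7e, d3592ce}.
That is 4 commits.

4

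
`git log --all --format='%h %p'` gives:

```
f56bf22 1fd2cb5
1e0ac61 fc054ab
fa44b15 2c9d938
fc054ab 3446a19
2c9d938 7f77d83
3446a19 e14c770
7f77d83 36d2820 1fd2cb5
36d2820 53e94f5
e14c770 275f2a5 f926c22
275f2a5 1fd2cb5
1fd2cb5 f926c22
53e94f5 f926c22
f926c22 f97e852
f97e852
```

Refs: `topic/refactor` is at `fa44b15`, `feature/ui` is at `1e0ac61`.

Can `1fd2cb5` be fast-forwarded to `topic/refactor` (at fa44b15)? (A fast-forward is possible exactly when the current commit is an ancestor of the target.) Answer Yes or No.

A fast-forward from 1fd2cb5 to fa44b15 is possible iff 1fd2cb5 is an ancestor of fa44b15.
Ancestors of fa44b15: {1fd2cb5, 2c9d938, 36d2820, 53e94f5, 7f77d83, f926c22, f97e852, fa44b15}.
1fd2cb5 is among them, so fast-forward is possible.

Yes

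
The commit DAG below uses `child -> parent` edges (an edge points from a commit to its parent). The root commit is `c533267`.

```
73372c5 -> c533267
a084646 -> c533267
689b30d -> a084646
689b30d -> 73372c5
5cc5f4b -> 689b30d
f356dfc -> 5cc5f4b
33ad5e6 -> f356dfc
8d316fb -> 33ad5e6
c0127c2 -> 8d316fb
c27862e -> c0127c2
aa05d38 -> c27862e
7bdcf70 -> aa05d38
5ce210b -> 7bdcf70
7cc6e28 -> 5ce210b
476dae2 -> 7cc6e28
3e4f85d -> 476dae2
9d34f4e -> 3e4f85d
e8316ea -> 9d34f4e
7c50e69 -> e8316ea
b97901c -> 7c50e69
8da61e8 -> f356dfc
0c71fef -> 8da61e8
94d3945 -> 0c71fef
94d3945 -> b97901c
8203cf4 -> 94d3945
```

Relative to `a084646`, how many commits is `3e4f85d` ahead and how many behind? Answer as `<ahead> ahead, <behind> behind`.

14 ahead, 0 behind

Reachable from 3e4f85d: {33ad5e6, 3e4f85d, 476dae2, 5cc5f4b, 5ce210b, 689b30d, 73372c5, 7bdcf70, 7cc6e28, 8d316fb, a084646, aa05d38, c0127c2, c27862e, c533267, f356dfc}.
Reachable from a084646: {a084646, c533267}.
Only in 3e4f85d's history (ahead): {33ad5e6, 3e4f85d, 476dae2, 5cc5f4b, 5ce210b, 689b30d, 73372c5, 7bdcf70, 7cc6e28, 8d316fb, aa05d38, c0127c2, c27862e, f356dfc} — 14.
Only in a084646's history (behind): {} — 0.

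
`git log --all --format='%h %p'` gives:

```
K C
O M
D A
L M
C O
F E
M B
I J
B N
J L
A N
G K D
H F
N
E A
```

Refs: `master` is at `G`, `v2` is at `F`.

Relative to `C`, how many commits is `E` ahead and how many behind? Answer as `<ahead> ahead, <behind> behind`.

2 ahead, 4 behind

Reachable from E: {A, E, N}.
Reachable from C: {B, C, M, N, O}.
Only in E's history (ahead): {A, E} — 2.
Only in C's history (behind): {B, C, M, O} — 4.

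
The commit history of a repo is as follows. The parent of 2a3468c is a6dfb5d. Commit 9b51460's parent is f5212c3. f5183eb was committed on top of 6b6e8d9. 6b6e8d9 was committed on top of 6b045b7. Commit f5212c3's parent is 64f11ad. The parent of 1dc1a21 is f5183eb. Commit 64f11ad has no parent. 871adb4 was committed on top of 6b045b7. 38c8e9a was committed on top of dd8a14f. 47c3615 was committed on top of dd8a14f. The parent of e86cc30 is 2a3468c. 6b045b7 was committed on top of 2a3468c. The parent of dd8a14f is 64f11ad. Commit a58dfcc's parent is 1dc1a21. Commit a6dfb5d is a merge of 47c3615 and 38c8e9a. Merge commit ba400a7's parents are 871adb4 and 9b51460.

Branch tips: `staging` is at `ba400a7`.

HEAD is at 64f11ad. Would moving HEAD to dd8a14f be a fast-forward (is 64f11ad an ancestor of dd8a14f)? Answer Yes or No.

Yes

A fast-forward from 64f11ad to dd8a14f is possible iff 64f11ad is an ancestor of dd8a14f.
Ancestors of dd8a14f: {64f11ad, dd8a14f}.
64f11ad is among them, so fast-forward is possible.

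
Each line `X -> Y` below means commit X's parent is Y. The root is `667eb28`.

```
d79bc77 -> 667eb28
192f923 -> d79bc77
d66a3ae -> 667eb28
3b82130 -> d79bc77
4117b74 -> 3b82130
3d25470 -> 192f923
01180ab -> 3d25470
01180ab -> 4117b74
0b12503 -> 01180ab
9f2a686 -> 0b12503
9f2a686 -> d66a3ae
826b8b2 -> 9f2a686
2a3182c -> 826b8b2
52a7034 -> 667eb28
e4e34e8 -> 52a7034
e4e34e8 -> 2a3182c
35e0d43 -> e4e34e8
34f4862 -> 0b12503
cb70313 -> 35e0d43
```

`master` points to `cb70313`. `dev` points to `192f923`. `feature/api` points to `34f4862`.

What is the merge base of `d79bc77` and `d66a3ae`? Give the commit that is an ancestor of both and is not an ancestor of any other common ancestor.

Ancestors of d79bc77: {667eb28, d79bc77}.
Ancestors of d66a3ae: {667eb28, d66a3ae}.
Common ancestors: {667eb28}.
The only common ancestor is 667eb28, so it is the merge base.

667eb28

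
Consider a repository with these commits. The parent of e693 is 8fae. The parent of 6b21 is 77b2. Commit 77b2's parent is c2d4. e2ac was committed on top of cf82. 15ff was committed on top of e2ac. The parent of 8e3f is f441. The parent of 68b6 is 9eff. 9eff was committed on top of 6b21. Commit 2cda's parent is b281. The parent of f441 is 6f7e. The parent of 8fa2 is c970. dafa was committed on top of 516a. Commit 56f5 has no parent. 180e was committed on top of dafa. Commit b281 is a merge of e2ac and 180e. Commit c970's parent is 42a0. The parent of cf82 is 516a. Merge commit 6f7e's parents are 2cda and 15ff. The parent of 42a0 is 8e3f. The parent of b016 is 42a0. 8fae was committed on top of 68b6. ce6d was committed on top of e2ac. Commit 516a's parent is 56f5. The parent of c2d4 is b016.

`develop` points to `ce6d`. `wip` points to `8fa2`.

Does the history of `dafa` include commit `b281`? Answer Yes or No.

Ancestors of dafa: {516a, 56f5, dafa}.
b281 is not in that set, so it is not an ancestor of dafa.

No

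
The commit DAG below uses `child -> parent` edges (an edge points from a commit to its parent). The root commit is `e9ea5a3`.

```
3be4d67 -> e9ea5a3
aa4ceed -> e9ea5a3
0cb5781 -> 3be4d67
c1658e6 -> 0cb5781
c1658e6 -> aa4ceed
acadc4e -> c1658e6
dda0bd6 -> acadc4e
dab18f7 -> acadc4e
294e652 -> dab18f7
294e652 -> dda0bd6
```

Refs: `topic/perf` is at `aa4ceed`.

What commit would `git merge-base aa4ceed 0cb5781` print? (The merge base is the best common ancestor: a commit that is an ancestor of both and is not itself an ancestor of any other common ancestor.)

e9ea5a3

Ancestors of aa4ceed: {aa4ceed, e9ea5a3}.
Ancestors of 0cb5781: {0cb5781, 3be4d67, e9ea5a3}.
Common ancestors: {e9ea5a3}.
The only common ancestor is e9ea5a3, so it is the merge base.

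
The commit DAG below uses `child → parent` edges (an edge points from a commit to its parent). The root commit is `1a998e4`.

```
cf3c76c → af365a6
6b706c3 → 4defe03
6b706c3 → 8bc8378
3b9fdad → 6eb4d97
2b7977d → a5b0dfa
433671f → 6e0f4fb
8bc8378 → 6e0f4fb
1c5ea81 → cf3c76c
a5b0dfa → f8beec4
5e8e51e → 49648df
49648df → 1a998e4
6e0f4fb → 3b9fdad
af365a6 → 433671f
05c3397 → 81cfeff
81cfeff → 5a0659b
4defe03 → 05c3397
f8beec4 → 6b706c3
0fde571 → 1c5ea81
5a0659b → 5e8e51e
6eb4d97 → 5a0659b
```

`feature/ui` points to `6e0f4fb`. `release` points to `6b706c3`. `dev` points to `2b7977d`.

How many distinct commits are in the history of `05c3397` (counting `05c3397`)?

6

Walking parent pointers from 05c3397: reachable set = {05c3397, 1a998e4, 49648df, 5a0659b, 5e8e51e, 81cfeff}.
That is 6 commits.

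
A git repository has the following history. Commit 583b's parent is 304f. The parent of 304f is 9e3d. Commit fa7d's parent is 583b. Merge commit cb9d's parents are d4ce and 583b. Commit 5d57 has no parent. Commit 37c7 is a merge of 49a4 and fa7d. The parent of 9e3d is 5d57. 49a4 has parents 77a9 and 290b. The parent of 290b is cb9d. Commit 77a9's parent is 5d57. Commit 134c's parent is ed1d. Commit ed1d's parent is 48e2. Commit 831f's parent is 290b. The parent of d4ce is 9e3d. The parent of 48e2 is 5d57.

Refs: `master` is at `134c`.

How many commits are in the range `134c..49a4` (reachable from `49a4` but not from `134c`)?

Reachable from 49a4: {290b, 304f, 49a4, 583b, 5d57, 77a9, 9e3d, cb9d, d4ce}.
Reachable from 134c: {134c, 48e2, 5d57, ed1d}.
In 49a4's history but not 134c's: {290b, 304f, 49a4, 583b, 77a9, 9e3d, cb9d, d4ce} — 8 commits.

8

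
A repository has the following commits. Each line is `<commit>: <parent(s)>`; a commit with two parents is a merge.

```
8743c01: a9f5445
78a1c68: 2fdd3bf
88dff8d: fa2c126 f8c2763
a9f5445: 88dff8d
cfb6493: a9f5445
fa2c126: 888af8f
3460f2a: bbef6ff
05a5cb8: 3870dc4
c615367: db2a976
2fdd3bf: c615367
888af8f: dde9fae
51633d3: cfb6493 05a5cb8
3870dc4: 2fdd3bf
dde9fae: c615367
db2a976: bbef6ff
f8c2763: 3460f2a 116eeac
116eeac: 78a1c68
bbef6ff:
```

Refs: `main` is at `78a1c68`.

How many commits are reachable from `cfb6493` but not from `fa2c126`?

8

Reachable from cfb6493: {116eeac, 2fdd3bf, 3460f2a, 78a1c68, 888af8f, 88dff8d, a9f5445, bbef6ff, c615367, cfb6493, db2a976, dde9fae, f8c2763, fa2c126}.
Reachable from fa2c126: {888af8f, bbef6ff, c615367, db2a976, dde9fae, fa2c126}.
In cfb6493's history but not fa2c126's: {116eeac, 2fdd3bf, 3460f2a, 78a1c68, 88dff8d, a9f5445, cfb6493, f8c2763} — 8 commits.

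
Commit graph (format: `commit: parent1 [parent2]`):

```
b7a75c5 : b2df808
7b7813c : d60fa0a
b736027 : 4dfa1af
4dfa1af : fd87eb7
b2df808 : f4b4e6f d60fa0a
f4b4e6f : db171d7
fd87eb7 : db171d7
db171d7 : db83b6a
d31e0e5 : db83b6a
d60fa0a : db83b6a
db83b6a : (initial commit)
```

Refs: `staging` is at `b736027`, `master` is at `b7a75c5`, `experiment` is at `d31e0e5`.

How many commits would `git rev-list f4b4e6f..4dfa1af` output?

Reachable from 4dfa1af: {4dfa1af, db171d7, db83b6a, fd87eb7}.
Reachable from f4b4e6f: {db171d7, db83b6a, f4b4e6f}.
In 4dfa1af's history but not f4b4e6f's: {4dfa1af, fd87eb7} — 2 commits.

2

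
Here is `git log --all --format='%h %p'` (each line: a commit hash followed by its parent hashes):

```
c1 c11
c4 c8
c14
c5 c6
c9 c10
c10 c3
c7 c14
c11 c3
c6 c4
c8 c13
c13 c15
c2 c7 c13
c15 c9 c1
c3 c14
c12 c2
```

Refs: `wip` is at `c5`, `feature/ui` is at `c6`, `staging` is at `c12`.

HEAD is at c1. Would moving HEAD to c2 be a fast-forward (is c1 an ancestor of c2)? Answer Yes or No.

A fast-forward from c1 to c2 is possible iff c1 is an ancestor of c2.
Ancestors of c2: {c1, c10, c11, c13, c14, c15, c2, c3, c7, c9}.
c1 is among them, so fast-forward is possible.

Yes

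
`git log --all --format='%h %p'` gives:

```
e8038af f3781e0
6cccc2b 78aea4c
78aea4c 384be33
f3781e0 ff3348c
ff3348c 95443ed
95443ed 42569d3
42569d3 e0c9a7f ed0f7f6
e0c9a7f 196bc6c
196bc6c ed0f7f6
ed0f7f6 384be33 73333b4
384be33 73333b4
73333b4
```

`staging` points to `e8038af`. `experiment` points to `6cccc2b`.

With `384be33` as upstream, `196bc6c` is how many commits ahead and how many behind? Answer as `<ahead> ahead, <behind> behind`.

2 ahead, 0 behind

Reachable from 196bc6c: {196bc6c, 384be33, 73333b4, ed0f7f6}.
Reachable from 384be33: {384be33, 73333b4}.
Only in 196bc6c's history (ahead): {196bc6c, ed0f7f6} — 2.
Only in 384be33's history (behind): {} — 0.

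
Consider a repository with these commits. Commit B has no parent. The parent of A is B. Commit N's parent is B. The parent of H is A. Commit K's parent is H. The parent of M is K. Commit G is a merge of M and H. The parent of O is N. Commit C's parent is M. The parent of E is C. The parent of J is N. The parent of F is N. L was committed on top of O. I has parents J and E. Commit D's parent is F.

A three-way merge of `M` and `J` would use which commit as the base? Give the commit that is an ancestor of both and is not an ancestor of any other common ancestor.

B

Ancestors of M: {A, B, H, K, M}.
Ancestors of J: {B, J, N}.
Common ancestors: {B}.
The only common ancestor is B, so it is the merge base.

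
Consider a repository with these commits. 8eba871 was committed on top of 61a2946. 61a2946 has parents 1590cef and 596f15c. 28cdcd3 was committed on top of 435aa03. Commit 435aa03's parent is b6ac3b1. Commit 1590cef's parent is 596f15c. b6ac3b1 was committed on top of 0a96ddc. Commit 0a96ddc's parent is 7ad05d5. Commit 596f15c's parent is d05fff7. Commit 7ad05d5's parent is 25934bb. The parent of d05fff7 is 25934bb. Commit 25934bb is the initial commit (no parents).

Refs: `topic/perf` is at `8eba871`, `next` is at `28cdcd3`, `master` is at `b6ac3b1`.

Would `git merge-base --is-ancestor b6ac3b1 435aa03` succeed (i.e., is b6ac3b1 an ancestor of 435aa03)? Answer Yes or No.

Yes

Ancestors of 435aa03 (commits reachable by following parents): {0a96ddc, 25934bb, 435aa03, 7ad05d5, b6ac3b1}.
b6ac3b1 is in that set, so it is an ancestor of 435aa03.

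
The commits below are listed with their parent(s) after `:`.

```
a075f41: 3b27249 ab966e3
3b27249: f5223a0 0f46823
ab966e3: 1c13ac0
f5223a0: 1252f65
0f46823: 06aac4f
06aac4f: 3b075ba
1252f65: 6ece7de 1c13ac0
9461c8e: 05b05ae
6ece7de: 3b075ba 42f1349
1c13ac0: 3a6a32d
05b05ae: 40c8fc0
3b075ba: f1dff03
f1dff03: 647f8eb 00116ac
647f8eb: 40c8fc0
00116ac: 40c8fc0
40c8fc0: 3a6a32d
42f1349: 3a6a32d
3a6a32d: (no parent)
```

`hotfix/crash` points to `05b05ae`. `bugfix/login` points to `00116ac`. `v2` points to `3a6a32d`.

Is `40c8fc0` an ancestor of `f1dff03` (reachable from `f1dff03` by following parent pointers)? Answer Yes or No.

Ancestors of f1dff03 (commits reachable by following parents): {00116ac, 3a6a32d, 40c8fc0, 647f8eb, f1dff03}.
40c8fc0 is in that set, so it is an ancestor of f1dff03.

Yes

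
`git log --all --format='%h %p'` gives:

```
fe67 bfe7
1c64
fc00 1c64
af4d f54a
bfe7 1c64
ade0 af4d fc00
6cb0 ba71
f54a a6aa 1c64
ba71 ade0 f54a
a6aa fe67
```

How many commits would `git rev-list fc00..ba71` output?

7

Reachable from ba71: {1c64, a6aa, ade0, af4d, ba71, bfe7, f54a, fc00, fe67}.
Reachable from fc00: {1c64, fc00}.
In ba71's history but not fc00's: {a6aa, ade0, af4d, ba71, bfe7, f54a, fe67} — 7 commits.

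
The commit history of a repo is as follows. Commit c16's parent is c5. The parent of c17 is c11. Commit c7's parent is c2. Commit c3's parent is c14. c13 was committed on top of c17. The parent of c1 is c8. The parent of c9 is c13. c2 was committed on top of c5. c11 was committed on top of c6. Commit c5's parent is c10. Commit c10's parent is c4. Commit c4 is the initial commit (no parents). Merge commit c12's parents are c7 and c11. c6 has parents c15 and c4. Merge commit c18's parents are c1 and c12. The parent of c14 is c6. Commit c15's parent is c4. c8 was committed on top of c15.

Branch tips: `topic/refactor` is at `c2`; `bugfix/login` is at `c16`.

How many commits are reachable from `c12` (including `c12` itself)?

Walking parent pointers from c12: reachable set = {c10, c11, c12, c15, c2, c4, c5, c6, c7}.
That is 9 commits.

9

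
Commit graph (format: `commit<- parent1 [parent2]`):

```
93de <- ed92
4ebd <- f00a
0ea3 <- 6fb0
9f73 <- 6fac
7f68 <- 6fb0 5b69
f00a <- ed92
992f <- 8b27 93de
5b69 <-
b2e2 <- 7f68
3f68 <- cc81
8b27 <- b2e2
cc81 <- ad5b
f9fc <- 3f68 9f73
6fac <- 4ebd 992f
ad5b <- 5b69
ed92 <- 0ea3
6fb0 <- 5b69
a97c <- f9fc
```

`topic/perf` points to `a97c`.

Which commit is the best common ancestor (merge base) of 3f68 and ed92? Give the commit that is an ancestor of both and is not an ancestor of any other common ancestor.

Ancestors of 3f68: {3f68, 5b69, ad5b, cc81}.
Ancestors of ed92: {0ea3, 5b69, 6fb0, ed92}.
Common ancestors: {5b69}.
The only common ancestor is 5b69, so it is the merge base.

5b69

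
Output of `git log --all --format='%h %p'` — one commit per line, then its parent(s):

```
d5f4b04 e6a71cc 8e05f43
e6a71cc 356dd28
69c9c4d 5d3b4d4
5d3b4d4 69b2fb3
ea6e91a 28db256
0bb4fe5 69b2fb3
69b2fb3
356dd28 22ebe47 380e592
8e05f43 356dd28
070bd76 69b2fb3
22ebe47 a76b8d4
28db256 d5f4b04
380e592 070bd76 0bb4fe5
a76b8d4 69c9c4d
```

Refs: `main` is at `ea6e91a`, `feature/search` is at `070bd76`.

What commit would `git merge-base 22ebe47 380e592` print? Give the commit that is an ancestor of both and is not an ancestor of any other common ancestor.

Ancestors of 22ebe47: {22ebe47, 5d3b4d4, 69b2fb3, 69c9c4d, a76b8d4}.
Ancestors of 380e592: {070bd76, 0bb4fe5, 380e592, 69b2fb3}.
Common ancestors: {69b2fb3}.
The only common ancestor is 69b2fb3, so it is the merge base.

69b2fb3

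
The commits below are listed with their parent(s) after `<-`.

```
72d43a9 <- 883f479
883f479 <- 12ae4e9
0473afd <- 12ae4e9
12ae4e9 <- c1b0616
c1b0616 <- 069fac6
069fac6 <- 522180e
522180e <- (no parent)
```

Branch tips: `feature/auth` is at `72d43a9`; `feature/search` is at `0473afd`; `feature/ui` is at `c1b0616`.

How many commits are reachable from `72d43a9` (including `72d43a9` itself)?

Walking parent pointers from 72d43a9: reachable set = {069fac6, 12ae4e9, 522180e, 72d43a9, 883f479, c1b0616}.
That is 6 commits.

6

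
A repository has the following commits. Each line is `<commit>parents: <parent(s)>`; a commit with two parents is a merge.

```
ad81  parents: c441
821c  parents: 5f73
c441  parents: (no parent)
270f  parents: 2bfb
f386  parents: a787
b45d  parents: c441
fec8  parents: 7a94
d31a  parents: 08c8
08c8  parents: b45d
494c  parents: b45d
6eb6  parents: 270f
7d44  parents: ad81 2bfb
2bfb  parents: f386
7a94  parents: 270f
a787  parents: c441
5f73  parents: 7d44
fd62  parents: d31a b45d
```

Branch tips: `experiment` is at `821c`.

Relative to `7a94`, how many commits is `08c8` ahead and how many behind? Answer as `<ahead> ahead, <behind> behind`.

2 ahead, 5 behind

Reachable from 08c8: {08c8, b45d, c441}.
Reachable from 7a94: {270f, 2bfb, 7a94, a787, c441, f386}.
Only in 08c8's history (ahead): {08c8, b45d} — 2.
Only in 7a94's history (behind): {270f, 2bfb, 7a94, a787, f386} — 5.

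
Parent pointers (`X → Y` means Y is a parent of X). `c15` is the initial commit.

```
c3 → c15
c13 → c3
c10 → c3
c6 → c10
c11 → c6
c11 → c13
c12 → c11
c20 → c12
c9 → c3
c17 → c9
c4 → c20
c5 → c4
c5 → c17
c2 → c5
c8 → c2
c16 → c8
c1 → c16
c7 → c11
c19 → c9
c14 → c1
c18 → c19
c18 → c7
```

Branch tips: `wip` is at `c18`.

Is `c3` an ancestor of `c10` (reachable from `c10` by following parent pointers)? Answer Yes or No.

Ancestors of c10 (commits reachable by following parents): {c10, c15, c3}.
c3 is in that set, so it is an ancestor of c10.

Yes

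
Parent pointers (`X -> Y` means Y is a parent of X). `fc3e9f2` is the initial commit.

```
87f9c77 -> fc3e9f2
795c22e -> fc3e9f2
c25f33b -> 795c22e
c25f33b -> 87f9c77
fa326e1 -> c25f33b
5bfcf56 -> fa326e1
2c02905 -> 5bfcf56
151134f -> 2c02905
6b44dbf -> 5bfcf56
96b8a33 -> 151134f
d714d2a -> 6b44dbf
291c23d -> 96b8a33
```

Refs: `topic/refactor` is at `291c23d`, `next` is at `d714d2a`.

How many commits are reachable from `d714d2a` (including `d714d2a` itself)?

Walking parent pointers from d714d2a: reachable set = {5bfcf56, 6b44dbf, 795c22e, 87f9c77, c25f33b, d714d2a, fa326e1, fc3e9f2}.
That is 8 commits.

8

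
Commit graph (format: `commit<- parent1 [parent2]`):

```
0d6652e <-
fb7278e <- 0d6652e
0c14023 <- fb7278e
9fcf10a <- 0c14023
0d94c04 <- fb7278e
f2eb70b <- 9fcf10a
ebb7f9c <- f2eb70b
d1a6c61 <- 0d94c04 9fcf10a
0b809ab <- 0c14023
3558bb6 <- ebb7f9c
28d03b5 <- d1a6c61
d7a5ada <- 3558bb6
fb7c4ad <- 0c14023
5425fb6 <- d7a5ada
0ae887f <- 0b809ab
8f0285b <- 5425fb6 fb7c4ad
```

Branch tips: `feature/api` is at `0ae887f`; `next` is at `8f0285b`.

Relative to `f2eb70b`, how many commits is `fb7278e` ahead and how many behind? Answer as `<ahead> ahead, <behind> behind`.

0 ahead, 3 behind

Reachable from fb7278e: {0d6652e, fb7278e}.
Reachable from f2eb70b: {0c14023, 0d6652e, 9fcf10a, f2eb70b, fb7278e}.
Only in fb7278e's history (ahead): {} — 0.
Only in f2eb70b's history (behind): {0c14023, 9fcf10a, f2eb70b} — 3.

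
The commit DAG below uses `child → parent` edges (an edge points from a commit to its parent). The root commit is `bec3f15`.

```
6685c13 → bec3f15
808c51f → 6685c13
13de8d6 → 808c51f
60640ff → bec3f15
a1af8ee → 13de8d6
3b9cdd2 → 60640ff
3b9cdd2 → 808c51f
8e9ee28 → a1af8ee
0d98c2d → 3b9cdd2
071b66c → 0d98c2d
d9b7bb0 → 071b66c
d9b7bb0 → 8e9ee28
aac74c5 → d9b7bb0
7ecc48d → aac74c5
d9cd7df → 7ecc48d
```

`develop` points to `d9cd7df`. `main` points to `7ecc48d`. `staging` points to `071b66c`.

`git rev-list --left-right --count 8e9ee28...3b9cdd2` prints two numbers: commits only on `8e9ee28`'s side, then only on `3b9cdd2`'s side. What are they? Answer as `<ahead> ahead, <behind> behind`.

3 ahead, 2 behind

Reachable from 8e9ee28: {13de8d6, 6685c13, 808c51f, 8e9ee28, a1af8ee, bec3f15}.
Reachable from 3b9cdd2: {3b9cdd2, 60640ff, 6685c13, 808c51f, bec3f15}.
Only in 8e9ee28's history (ahead): {13de8d6, 8e9ee28, a1af8ee} — 3.
Only in 3b9cdd2's history (behind): {3b9cdd2, 60640ff} — 2.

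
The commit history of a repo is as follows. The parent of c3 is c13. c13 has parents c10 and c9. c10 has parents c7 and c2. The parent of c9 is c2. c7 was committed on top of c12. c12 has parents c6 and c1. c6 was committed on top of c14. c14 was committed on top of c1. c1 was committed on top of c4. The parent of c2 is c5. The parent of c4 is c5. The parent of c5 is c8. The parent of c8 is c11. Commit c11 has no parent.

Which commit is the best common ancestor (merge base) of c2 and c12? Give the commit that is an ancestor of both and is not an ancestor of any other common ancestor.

Ancestors of c2: {c11, c2, c5, c8}.
Ancestors of c12: {c1, c11, c12, c14, c4, c5, c6, c8}.
Common ancestors: {c11, c5, c8}.
Among these, c5 is not an ancestor of any other common ancestor — it is the merge base.

c5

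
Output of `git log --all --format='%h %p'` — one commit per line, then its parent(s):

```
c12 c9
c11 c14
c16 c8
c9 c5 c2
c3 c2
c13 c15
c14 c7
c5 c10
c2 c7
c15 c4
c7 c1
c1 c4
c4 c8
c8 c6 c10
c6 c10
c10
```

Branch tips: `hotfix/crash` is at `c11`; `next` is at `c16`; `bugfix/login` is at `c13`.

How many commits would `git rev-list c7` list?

Walking parent pointers from c7: reachable set = {c1, c10, c4, c6, c7, c8}.
That is 6 commits.

6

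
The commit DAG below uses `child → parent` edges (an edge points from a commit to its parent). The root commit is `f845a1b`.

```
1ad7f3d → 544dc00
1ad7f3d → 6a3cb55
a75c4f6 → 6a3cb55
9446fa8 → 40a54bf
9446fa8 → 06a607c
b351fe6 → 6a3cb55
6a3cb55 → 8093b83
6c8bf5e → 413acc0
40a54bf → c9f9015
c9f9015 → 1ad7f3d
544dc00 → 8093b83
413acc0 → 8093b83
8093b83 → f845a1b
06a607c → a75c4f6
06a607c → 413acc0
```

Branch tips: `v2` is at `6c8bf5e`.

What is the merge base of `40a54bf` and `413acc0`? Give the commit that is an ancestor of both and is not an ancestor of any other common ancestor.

8093b83

Ancestors of 40a54bf: {1ad7f3d, 40a54bf, 544dc00, 6a3cb55, 8093b83, c9f9015, f845a1b}.
Ancestors of 413acc0: {413acc0, 8093b83, f845a1b}.
Common ancestors: {8093b83, f845a1b}.
Among these, 8093b83 is not an ancestor of any other common ancestor — it is the merge base.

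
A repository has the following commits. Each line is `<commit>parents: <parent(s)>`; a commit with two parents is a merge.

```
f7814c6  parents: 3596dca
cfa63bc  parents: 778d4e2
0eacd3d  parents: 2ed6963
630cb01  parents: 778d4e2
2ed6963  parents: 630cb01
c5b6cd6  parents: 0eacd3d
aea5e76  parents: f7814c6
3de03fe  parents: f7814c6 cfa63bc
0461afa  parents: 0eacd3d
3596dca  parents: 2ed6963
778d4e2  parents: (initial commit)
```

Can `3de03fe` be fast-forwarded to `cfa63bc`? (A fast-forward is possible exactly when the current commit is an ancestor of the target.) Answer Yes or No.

A fast-forward from 3de03fe to cfa63bc is possible iff 3de03fe is an ancestor of cfa63bc.
Ancestors of cfa63bc: {778d4e2, cfa63bc}.
3de03fe is not among them, so fast-forward is not possible.

No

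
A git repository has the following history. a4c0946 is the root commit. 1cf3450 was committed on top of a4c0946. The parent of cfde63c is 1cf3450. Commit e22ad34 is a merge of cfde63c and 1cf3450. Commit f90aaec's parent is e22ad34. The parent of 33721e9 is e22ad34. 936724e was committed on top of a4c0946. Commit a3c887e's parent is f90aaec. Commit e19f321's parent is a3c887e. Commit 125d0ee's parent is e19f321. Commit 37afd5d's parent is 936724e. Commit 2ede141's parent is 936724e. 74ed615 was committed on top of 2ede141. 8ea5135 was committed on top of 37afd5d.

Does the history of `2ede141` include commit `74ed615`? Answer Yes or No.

No

Ancestors of 2ede141: {2ede141, 936724e, a4c0946}.
74ed615 is not in that set, so it is not an ancestor of 2ede141.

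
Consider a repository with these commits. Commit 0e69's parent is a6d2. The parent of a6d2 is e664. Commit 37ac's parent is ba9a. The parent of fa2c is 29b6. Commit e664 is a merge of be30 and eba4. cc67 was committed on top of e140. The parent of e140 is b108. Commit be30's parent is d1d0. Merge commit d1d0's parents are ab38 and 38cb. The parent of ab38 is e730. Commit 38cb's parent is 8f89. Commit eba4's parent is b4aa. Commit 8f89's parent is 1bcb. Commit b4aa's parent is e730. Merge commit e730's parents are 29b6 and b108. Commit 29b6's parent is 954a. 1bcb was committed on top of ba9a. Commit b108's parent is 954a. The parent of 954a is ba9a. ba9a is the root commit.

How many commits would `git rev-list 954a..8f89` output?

2

Reachable from 8f89: {1bcb, 8f89, ba9a}.
Reachable from 954a: {954a, ba9a}.
In 8f89's history but not 954a's: {1bcb, 8f89} — 2 commits.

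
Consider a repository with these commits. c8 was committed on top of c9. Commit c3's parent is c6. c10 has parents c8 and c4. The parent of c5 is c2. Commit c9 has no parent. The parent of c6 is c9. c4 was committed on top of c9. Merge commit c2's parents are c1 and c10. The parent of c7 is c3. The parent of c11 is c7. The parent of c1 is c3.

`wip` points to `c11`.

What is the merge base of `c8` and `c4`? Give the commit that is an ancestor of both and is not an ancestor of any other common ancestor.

c9

Ancestors of c8: {c8, c9}.
Ancestors of c4: {c4, c9}.
Common ancestors: {c9}.
The only common ancestor is c9, so it is the merge base.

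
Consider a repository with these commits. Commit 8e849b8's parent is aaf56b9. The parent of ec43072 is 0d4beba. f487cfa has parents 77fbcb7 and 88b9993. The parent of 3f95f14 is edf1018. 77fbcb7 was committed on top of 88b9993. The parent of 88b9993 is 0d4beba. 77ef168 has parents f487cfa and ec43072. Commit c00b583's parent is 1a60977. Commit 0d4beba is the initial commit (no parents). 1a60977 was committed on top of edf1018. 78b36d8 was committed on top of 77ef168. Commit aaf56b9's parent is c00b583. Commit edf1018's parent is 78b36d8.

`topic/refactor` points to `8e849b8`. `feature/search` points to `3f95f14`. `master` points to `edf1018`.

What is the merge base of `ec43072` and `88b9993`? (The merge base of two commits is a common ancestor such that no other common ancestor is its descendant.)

0d4beba

Ancestors of ec43072: {0d4beba, ec43072}.
Ancestors of 88b9993: {0d4beba, 88b9993}.
Common ancestors: {0d4beba}.
The only common ancestor is 0d4beba, so it is the merge base.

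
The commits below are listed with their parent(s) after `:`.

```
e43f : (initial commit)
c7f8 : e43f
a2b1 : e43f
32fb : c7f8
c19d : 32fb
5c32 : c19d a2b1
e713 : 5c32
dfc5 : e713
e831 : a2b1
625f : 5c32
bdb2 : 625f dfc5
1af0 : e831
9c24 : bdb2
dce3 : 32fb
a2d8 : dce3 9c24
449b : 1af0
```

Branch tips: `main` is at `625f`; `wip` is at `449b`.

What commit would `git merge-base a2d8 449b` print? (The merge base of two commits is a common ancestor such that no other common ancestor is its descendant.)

Ancestors of a2d8: {32fb, 5c32, 625f, 9c24, a2b1, a2d8, bdb2, c19d, c7f8, dce3, dfc5, e43f, e713}.
Ancestors of 449b: {1af0, 449b, a2b1, e43f, e831}.
Common ancestors: {a2b1, e43f}.
Among these, a2b1 is not an ancestor of any other common ancestor — it is the merge base.

a2b1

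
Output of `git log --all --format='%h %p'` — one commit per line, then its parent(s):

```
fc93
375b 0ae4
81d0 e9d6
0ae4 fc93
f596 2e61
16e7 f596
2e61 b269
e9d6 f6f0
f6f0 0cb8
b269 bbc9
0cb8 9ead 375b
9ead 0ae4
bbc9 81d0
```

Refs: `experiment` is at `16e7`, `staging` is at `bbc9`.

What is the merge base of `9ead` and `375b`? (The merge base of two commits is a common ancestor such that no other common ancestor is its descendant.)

0ae4

Ancestors of 9ead: {0ae4, 9ead, fc93}.
Ancestors of 375b: {0ae4, 375b, fc93}.
Common ancestors: {0ae4, fc93}.
Among these, 0ae4 is not an ancestor of any other common ancestor — it is the merge base.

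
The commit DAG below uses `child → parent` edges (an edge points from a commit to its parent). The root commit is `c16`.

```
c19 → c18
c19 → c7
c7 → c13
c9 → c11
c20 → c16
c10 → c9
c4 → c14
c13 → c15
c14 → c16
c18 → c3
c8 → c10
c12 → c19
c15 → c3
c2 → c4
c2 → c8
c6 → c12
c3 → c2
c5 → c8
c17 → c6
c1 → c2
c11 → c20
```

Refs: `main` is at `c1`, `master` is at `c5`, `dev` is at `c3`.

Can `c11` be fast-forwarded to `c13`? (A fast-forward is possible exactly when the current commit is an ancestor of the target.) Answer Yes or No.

A fast-forward from c11 to c13 is possible iff c11 is an ancestor of c13.
Ancestors of c13: {c10, c11, c13, c14, c15, c16, c2, c20, c3, c4, c8, c9}.
c11 is among them, so fast-forward is possible.

Yes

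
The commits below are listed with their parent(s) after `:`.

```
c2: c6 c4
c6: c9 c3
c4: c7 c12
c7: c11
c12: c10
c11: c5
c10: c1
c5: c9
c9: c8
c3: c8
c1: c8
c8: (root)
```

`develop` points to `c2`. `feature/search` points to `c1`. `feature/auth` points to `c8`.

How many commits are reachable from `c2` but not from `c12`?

8

Reachable from c2: {c1, c10, c11, c12, c2, c3, c4, c5, c6, c7, c8, c9}.
Reachable from c12: {c1, c10, c12, c8}.
In c2's history but not c12's: {c11, c2, c3, c4, c5, c6, c7, c9} — 8 commits.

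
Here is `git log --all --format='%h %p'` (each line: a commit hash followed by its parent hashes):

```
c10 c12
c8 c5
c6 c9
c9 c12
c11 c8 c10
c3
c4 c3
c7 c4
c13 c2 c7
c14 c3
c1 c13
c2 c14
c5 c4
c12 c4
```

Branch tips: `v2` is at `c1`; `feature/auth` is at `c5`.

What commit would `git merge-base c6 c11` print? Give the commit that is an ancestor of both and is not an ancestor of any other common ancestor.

c12

Ancestors of c6: {c12, c3, c4, c6, c9}.
Ancestors of c11: {c10, c11, c12, c3, c4, c5, c8}.
Common ancestors: {c12, c3, c4}.
Among these, c12 is not an ancestor of any other common ancestor — it is the merge base.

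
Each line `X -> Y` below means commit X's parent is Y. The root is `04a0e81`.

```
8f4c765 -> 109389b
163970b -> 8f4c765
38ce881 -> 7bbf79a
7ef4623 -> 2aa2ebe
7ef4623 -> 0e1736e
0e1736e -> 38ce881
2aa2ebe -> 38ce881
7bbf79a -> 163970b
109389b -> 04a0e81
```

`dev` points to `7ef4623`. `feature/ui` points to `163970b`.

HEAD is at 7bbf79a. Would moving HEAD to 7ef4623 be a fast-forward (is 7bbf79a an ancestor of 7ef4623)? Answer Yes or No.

A fast-forward from 7bbf79a to 7ef4623 is possible iff 7bbf79a is an ancestor of 7ef4623.
Ancestors of 7ef4623: {04a0e81, 0e1736e, 109389b, 163970b, 2aa2ebe, 38ce881, 7bbf79a, 7ef4623, 8f4c765}.
7bbf79a is among them, so fast-forward is possible.

Yes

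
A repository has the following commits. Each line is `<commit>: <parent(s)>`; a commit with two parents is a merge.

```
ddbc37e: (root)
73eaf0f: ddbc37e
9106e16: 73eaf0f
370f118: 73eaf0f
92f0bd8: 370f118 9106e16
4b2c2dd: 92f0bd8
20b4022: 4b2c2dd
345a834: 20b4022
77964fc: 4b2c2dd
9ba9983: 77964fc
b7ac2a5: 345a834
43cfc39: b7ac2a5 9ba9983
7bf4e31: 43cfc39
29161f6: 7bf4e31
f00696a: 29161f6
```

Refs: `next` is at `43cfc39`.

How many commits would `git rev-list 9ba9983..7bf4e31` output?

Reachable from 7bf4e31: {20b4022, 345a834, 370f118, 43cfc39, 4b2c2dd, 73eaf0f, 77964fc, 7bf4e31, 9106e16, 92f0bd8, 9ba9983, b7ac2a5, ddbc37e}.
Reachable from 9ba9983: {370f118, 4b2c2dd, 73eaf0f, 77964fc, 9106e16, 92f0bd8, 9ba9983, ddbc37e}.
In 7bf4e31's history but not 9ba9983's: {20b4022, 345a834, 43cfc39, 7bf4e31, b7ac2a5} — 5 commits.

5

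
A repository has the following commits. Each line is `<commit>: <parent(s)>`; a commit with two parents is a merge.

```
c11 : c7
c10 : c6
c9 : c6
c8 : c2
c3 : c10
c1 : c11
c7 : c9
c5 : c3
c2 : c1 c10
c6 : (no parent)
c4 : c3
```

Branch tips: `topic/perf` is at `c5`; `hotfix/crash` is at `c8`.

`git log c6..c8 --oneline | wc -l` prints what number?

Reachable from c8: {c1, c10, c11, c2, c6, c7, c8, c9}.
Reachable from c6: {c6}.
In c8's history but not c6's: {c1, c10, c11, c2, c7, c8, c9} — 7 commits.

7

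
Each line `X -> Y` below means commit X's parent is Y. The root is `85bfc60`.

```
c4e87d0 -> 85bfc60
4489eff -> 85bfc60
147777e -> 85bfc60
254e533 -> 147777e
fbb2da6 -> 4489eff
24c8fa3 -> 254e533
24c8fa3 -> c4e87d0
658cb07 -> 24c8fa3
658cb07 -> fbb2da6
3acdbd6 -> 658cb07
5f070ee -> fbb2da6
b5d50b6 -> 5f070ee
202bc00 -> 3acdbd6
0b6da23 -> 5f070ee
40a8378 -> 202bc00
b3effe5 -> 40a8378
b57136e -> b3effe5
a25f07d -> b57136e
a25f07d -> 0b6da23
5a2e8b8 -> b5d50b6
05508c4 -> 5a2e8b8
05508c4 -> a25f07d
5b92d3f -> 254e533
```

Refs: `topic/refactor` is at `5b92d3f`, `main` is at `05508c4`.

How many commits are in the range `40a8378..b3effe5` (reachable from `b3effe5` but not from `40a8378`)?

1

Reachable from b3effe5: {147777e, 202bc00, 24c8fa3, 254e533, 3acdbd6, 40a8378, 4489eff, 658cb07, 85bfc60, b3effe5, c4e87d0, fbb2da6}.
Reachable from 40a8378: {147777e, 202bc00, 24c8fa3, 254e533, 3acdbd6, 40a8378, 4489eff, 658cb07, 85bfc60, c4e87d0, fbb2da6}.
In b3effe5's history but not 40a8378's: {b3effe5} — 1 commit.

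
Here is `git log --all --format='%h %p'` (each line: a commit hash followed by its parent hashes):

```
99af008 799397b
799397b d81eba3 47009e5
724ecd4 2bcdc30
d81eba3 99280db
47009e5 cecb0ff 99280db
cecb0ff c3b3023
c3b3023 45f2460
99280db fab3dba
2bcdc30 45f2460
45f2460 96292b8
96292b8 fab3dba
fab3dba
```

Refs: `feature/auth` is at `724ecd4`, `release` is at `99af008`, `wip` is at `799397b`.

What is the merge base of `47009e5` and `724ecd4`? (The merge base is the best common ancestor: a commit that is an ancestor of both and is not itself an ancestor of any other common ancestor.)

45f2460

Ancestors of 47009e5: {45f2460, 47009e5, 96292b8, 99280db, c3b3023, cecb0ff, fab3dba}.
Ancestors of 724ecd4: {2bcdc30, 45f2460, 724ecd4, 96292b8, fab3dba}.
Common ancestors: {45f2460, 96292b8, fab3dba}.
Among these, 45f2460 is not an ancestor of any other common ancestor — it is the merge base.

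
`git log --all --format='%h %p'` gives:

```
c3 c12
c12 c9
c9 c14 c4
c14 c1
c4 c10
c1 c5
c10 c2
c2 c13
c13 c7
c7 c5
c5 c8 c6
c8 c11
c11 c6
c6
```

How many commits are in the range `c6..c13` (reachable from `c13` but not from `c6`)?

Reachable from c13: {c11, c13, c5, c6, c7, c8}.
Reachable from c6: {c6}.
In c13's history but not c6's: {c11, c13, c5, c7, c8} — 5 commits.

5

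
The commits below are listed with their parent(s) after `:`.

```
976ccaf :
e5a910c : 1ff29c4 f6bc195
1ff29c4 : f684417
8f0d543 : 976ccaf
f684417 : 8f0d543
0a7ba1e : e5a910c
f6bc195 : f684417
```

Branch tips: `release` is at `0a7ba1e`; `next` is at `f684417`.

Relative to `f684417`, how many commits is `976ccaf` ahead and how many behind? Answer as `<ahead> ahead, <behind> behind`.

Reachable from 976ccaf: {976ccaf}.
Reachable from f684417: {8f0d543, 976ccaf, f684417}.
Only in 976ccaf's history (ahead): {} — 0.
Only in f684417's history (behind): {8f0d543, f684417} — 2.

0 ahead, 2 behind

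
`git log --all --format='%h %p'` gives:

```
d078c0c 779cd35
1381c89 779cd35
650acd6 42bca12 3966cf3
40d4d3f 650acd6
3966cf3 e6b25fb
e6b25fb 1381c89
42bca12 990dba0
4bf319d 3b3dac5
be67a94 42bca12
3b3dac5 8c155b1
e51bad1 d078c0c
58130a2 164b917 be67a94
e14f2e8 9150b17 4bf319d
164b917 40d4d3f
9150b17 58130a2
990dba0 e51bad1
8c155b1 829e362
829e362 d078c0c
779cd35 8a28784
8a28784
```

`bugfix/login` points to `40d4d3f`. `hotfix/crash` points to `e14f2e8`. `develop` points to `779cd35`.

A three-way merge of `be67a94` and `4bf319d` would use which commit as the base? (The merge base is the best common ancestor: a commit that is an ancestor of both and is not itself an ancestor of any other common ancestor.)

Ancestors of be67a94: {42bca12, 779cd35, 8a28784, 990dba0, be67a94, d078c0c, e51bad1}.
Ancestors of 4bf319d: {3b3dac5, 4bf319d, 779cd35, 829e362, 8a28784, 8c155b1, d078c0c}.
Common ancestors: {779cd35, 8a28784, d078c0c}.
Among these, d078c0c is not an ancestor of any other common ancestor — it is the merge base.

d078c0c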